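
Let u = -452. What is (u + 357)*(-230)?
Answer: 21850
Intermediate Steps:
(u + 357)*(-230) = (-452 + 357)*(-230) = -95*(-230) = 21850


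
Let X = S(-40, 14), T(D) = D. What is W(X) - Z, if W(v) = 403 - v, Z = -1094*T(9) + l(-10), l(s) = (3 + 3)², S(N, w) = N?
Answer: 10253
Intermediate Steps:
l(s) = 36 (l(s) = 6² = 36)
Z = -9810 (Z = -1094*9 + 36 = -9846 + 36 = -9810)
X = -40
W(X) - Z = (403 - 1*(-40)) - 1*(-9810) = (403 + 40) + 9810 = 443 + 9810 = 10253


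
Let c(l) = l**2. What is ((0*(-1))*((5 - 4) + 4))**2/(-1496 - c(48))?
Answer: 0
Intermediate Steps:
((0*(-1))*((5 - 4) + 4))**2/(-1496 - c(48)) = ((0*(-1))*((5 - 4) + 4))**2/(-1496 - 1*48**2) = (0*(1 + 4))**2/(-1496 - 1*2304) = (0*5)**2/(-1496 - 2304) = 0**2/(-3800) = 0*(-1/3800) = 0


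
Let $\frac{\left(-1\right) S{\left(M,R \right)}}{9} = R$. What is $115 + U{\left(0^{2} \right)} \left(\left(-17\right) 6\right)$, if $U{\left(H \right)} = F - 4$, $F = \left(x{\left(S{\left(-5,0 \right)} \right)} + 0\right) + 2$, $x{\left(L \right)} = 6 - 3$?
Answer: $13$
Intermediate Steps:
$S{\left(M,R \right)} = - 9 R$
$x{\left(L \right)} = 3$ ($x{\left(L \right)} = 6 - 3 = 3$)
$F = 5$ ($F = \left(3 + 0\right) + 2 = 3 + 2 = 5$)
$U{\left(H \right)} = 1$ ($U{\left(H \right)} = 5 - 4 = 1$)
$115 + U{\left(0^{2} \right)} \left(\left(-17\right) 6\right) = 115 + 1 \left(\left(-17\right) 6\right) = 115 + 1 \left(-102\right) = 115 - 102 = 13$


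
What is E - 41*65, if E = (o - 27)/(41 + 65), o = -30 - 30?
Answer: -282577/106 ≈ -2665.8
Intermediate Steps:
o = -60
E = -87/106 (E = (-60 - 27)/(41 + 65) = -87/106 ≈ -0.82076)
E - 41*65 = -87/106 - 41*65 = -87/106 - 2665 = -282577/106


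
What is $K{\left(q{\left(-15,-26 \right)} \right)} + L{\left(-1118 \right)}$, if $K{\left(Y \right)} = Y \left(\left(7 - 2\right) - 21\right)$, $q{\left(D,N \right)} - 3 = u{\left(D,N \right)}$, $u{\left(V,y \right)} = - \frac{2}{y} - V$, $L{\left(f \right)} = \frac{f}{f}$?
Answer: $- \frac{3747}{13} \approx -288.23$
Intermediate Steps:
$L{\left(f \right)} = 1$
$u{\left(V,y \right)} = - V - \frac{2}{y}$
$q{\left(D,N \right)} = 3 - D - \frac{2}{N}$ ($q{\left(D,N \right)} = 3 - \left(D + \frac{2}{N}\right) = 3 - D - \frac{2}{N}$)
$K{\left(Y \right)} = - 16 Y$ ($K{\left(Y \right)} = Y \left(\left(7 - 2\right) - 21\right) = Y \left(5 - 21\right) = Y \left(-16\right) = - 16 Y$)
$K{\left(q{\left(-15,-26 \right)} \right)} + L{\left(-1118 \right)} = - 16 \left(3 - -15 - \frac{2}{-26}\right) + 1 = - 16 \left(3 + 15 - - \frac{1}{13}\right) + 1 = - 16 \left(3 + 15 + \frac{1}{13}\right) + 1 = \left(-16\right) \frac{235}{13} + 1 = - \frac{3760}{13} + 1 = - \frac{3747}{13}$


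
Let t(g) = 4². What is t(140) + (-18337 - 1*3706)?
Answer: -22027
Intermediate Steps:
t(g) = 16
t(140) + (-18337 - 1*3706) = 16 + (-18337 - 1*3706) = 16 + (-18337 - 3706) = 16 - 22043 = -22027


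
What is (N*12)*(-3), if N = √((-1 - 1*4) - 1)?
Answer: -36*I*√6 ≈ -88.182*I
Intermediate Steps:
N = I*√6 (N = √((-1 - 4) - 1) = √(-5 - 1) = √(-6) = I*√6 ≈ 2.4495*I)
(N*12)*(-3) = ((I*√6)*12)*(-3) = (12*I*√6)*(-3) = -36*I*√6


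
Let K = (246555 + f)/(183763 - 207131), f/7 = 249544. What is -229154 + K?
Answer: -5356864035/23368 ≈ -2.2924e+5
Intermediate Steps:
f = 1746808 (f = 7*249544 = 1746808)
K = -1993363/23368 (K = (246555 + 1746808)/(183763 - 207131) = 1993363/(-23368) = 1993363*(-1/23368) = -1993363/23368 ≈ -85.303)
-229154 + K = -229154 - 1993363/23368 = -5356864035/23368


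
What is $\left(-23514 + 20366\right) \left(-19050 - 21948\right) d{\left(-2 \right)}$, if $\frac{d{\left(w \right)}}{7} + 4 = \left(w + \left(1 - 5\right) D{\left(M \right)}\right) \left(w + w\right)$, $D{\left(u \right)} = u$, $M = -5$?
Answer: $-68660826528$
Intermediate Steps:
$d{\left(w \right)} = -28 + 14 w \left(20 + w\right)$ ($d{\left(w \right)} = -28 + 7 \left(w + \left(1 - 5\right) \left(-5\right)\right) \left(w + w\right) = -28 + 7 \left(w - -20\right) 2 w = -28 + 7 \left(w + 20\right) 2 w = -28 + 7 \left(20 + w\right) 2 w = -28 + 7 \cdot 2 w \left(20 + w\right) = -28 + 14 w \left(20 + w\right)$)
$\left(-23514 + 20366\right) \left(-19050 - 21948\right) d{\left(-2 \right)} = \left(-23514 + 20366\right) \left(-19050 - 21948\right) \left(-28 + 14 \left(-2\right)^{2} + 280 \left(-2\right)\right) = \left(-3148\right) \left(-40998\right) \left(-28 + 14 \cdot 4 - 560\right) = 129061704 \left(-28 + 56 - 560\right) = 129061704 \left(-532\right) = -68660826528$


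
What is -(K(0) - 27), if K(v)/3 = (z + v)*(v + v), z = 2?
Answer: 27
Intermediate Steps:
K(v) = 6*v*(2 + v) (K(v) = 3*((2 + v)*(v + v)) = 3*((2 + v)*(2*v)) = 3*(2*v*(2 + v)) = 6*v*(2 + v))
-(K(0) - 27) = -(6*0*(2 + 0) - 27) = -(6*0*2 - 27) = -(0 - 27) = -1*(-27) = 27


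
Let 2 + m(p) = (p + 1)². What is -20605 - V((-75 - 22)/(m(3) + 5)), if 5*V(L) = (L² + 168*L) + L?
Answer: -36889967/1805 ≈ -20438.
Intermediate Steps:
m(p) = -2 + (1 + p)² (m(p) = -2 + (p + 1)² = -2 + (1 + p)²)
V(L) = L²/5 + 169*L/5 (V(L) = ((L² + 168*L) + L)/5 = (L² + 169*L)/5 = L²/5 + 169*L/5)
-20605 - V((-75 - 22)/(m(3) + 5)) = -20605 - (-75 - 22)/((-2 + (1 + 3)²) + 5)*(169 + (-75 - 22)/((-2 + (1 + 3)²) + 5))/5 = -20605 - (-97/((-2 + 4²) + 5))*(169 - 97/((-2 + 4²) + 5))/5 = -20605 - (-97/((-2 + 16) + 5))*(169 - 97/((-2 + 16) + 5))/5 = -20605 - (-97/(14 + 5))*(169 - 97/(14 + 5))/5 = -20605 - (-97/19)*(169 - 97/19)/5 = -20605 - (-97*1/19)*(169 - 97*1/19)/5 = -20605 - (-97)*(169 - 97/19)/(5*19) = -20605 - (-97)*3114/(5*19*19) = -20605 - 1*(-302058/1805) = -20605 + 302058/1805 = -36889967/1805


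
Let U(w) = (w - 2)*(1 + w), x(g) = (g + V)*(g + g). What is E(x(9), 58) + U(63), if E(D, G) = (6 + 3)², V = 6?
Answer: 3985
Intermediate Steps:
x(g) = 2*g*(6 + g) (x(g) = (g + 6)*(g + g) = (6 + g)*(2*g) = 2*g*(6 + g))
U(w) = (1 + w)*(-2 + w) (U(w) = (-2 + w)*(1 + w) = (1 + w)*(-2 + w))
E(D, G) = 81 (E(D, G) = 9² = 81)
E(x(9), 58) + U(63) = 81 + (-2 + 63² - 1*63) = 81 + (-2 + 3969 - 63) = 81 + 3904 = 3985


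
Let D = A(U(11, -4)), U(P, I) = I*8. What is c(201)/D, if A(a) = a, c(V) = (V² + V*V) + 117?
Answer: -80919/32 ≈ -2528.7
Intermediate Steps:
c(V) = 117 + 2*V² (c(V) = (V² + V²) + 117 = 2*V² + 117 = 117 + 2*V²)
U(P, I) = 8*I
D = -32 (D = 8*(-4) = -32)
c(201)/D = (117 + 2*201²)/(-32) = (117 + 2*40401)*(-1/32) = (117 + 80802)*(-1/32) = 80919*(-1/32) = -80919/32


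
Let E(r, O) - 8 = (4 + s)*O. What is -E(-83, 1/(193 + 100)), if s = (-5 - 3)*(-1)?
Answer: -2356/293 ≈ -8.0410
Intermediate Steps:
s = 8 (s = -8*(-1) = 8)
E(r, O) = 8 + 12*O (E(r, O) = 8 + (4 + 8)*O = 8 + 12*O)
-E(-83, 1/(193 + 100)) = -(8 + 12/(193 + 100)) = -(8 + 12/293) = -1*2356/293 = -2356/293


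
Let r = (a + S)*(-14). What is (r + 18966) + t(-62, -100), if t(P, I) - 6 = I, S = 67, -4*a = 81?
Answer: 36435/2 ≈ 18218.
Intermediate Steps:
a = -81/4 (a = -1/4*81 = -81/4 ≈ -20.250)
t(P, I) = 6 + I
r = -1309/2 (r = (-81/4 + 67)*(-14) = (187/4)*(-14) = -1309/2 ≈ -654.50)
(r + 18966) + t(-62, -100) = (-1309/2 + 18966) + (6 - 100) = 36623/2 - 94 = 36435/2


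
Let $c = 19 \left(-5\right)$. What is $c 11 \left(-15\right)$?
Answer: $15675$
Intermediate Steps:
$c = -95$
$c 11 \left(-15\right) = \left(-95\right) 11 \left(-15\right) = \left(-1045\right) \left(-15\right) = 15675$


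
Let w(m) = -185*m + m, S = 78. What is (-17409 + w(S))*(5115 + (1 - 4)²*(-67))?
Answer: -143305632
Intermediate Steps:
w(m) = -184*m
(-17409 + w(S))*(5115 + (1 - 4)²*(-67)) = (-17409 - 184*78)*(5115 + (1 - 4)²*(-67)) = (-17409 - 14352)*(5115 + (-3)²*(-67)) = -31761*(5115 + 9*(-67)) = -31761*(5115 - 603) = -31761*4512 = -143305632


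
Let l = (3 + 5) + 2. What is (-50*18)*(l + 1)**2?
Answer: -108900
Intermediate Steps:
l = 10 (l = 8 + 2 = 10)
(-50*18)*(l + 1)**2 = (-50*18)*(10 + 1)**2 = -900*11**2 = -900*121 = -108900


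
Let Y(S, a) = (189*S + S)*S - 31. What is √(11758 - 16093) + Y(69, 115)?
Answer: 904559 + 17*I*√15 ≈ 9.0456e+5 + 65.841*I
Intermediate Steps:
Y(S, a) = -31 + 190*S² (Y(S, a) = (190*S)*S - 31 = 190*S² - 31 = -31 + 190*S²)
√(11758 - 16093) + Y(69, 115) = √(11758 - 16093) + (-31 + 190*69²) = √(-4335) + (-31 + 190*4761) = 17*I*√15 + (-31 + 904590) = 17*I*√15 + 904559 = 904559 + 17*I*√15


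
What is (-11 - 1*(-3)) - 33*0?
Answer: -8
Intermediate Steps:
(-11 - 1*(-3)) - 33*0 = (-11 + 3) + 0 = -8 + 0 = -8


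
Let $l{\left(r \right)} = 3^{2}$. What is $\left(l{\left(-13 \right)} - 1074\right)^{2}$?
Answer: $1134225$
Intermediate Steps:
$l{\left(r \right)} = 9$
$\left(l{\left(-13 \right)} - 1074\right)^{2} = \left(9 - 1074\right)^{2} = \left(-1065\right)^{2} = 1134225$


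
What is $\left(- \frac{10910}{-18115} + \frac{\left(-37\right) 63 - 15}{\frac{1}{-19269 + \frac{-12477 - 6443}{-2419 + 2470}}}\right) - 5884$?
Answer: $\frac{166909836912}{3623} \approx 4.607 \cdot 10^{7}$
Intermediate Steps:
$\left(- \frac{10910}{-18115} + \frac{\left(-37\right) 63 - 15}{\frac{1}{-19269 + \frac{-12477 - 6443}{-2419 + 2470}}}\right) - 5884 = \left(\left(-10910\right) \left(- \frac{1}{18115}\right) + \frac{-2331 - 15}{\frac{1}{-19269 - \frac{18920}{51}}}\right) - 5884 = \left(\frac{2182}{3623} - \frac{2346}{\frac{1}{-19269 - \frac{18920}{51}}}\right) - 5884 = \left(\frac{2182}{3623} - \frac{2346}{\frac{1}{- \frac{1001639}{51}}}\right) - 5884 = \left(\frac{2182}{3623} - \frac{2346}{- \frac{51}{1001639}}\right) - 5884 = \left(\frac{2182}{3623} - -46075394\right) - 5884 = \left(\frac{2182}{3623} + 46075394\right) - 5884 = \frac{166931154644}{3623} - 5884 = \frac{166909836912}{3623}$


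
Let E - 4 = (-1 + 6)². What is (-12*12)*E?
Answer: -4176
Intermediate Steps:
E = 29 (E = 4 + (-1 + 6)² = 4 + 5² = 4 + 25 = 29)
(-12*12)*E = -12*12*29 = -144*29 = -4176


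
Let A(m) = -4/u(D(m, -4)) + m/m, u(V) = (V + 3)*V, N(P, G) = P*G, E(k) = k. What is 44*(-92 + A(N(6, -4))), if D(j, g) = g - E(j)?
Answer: -460504/115 ≈ -4004.4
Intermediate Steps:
D(j, g) = g - j
N(P, G) = G*P
u(V) = V*(3 + V) (u(V) = (3 + V)*V = V*(3 + V))
A(m) = 1 - 4/((-1 - m)*(-4 - m)) (A(m) = -4*1/((-4 - m)*(3 + (-4 - m))) + m/m = -4*1/((-1 - m)*(-4 - m)) + 1 = -4/((-1 - m)*(-4 - m)) + 1 = 1 - 4/((-1 - m)*(-4 - m)))
44*(-92 + A(N(6, -4))) = 44*(-92 + (-4*6)*(5 - 4*6)/(4 + (-4*6)² + 5*(-4*6))) = 44*(-92 - 24*(5 - 24)/(4 + (-24)² + 5*(-24))) = 44*(-92 - 24*(-19)/(4 + 576 - 120)) = 44*(-92 - 24*(-19)/460) = 44*(-92 - 24*1/460*(-19)) = 44*(-92 + 114/115) = 44*(-10466/115) = -460504/115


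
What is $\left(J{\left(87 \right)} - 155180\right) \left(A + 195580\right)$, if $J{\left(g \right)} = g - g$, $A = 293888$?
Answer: $-75955644240$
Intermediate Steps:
$J{\left(g \right)} = 0$
$\left(J{\left(87 \right)} - 155180\right) \left(A + 195580\right) = \left(0 - 155180\right) \left(293888 + 195580\right) = \left(-155180\right) 489468 = -75955644240$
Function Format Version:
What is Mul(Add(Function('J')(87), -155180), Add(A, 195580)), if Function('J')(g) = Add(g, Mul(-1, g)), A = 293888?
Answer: -75955644240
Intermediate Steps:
Function('J')(g) = 0
Mul(Add(Function('J')(87), -155180), Add(A, 195580)) = Mul(Add(0, -155180), Add(293888, 195580)) = Mul(-155180, 489468) = -75955644240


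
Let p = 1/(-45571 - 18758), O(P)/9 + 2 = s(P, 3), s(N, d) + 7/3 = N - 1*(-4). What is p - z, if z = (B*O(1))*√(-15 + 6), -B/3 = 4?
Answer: -1/64329 + 216*I ≈ -1.5545e-5 + 216.0*I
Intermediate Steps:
s(N, d) = 5/3 + N (s(N, d) = -7/3 + (N - 1*(-4)) = -7/3 + (N + 4) = -7/3 + (4 + N) = 5/3 + N)
O(P) = -3 + 9*P (O(P) = -18 + 9*(5/3 + P) = -18 + (15 + 9*P) = -3 + 9*P)
B = -12 (B = -3*4 = -12)
p = -1/64329 (p = 1/(-64329) = -1/64329 ≈ -1.5545e-5)
z = -216*I (z = (-12*(-3 + 9*1))*√(-15 + 6) = (-12*(-3 + 9))*√(-9) = (-12*6)*(3*I) = -216*I ≈ -216.0*I)
p - z = -1/64329 - (-216)*I = -1/64329 + 216*I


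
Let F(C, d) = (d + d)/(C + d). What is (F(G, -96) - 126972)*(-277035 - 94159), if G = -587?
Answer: 32190568770696/683 ≈ 4.7131e+10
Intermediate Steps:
F(C, d) = 2*d/(C + d) (F(C, d) = (2*d)/(C + d) = 2*d/(C + d))
(F(G, -96) - 126972)*(-277035 - 94159) = (2*(-96)/(-587 - 96) - 126972)*(-277035 - 94159) = (2*(-96)/(-683) - 126972)*(-371194) = (2*(-96)*(-1/683) - 126972)*(-371194) = (192/683 - 126972)*(-371194) = -86721684/683*(-371194) = 32190568770696/683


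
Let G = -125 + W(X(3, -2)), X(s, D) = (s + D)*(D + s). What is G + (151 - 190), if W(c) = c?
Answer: -163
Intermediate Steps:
X(s, D) = (D + s)² (X(s, D) = (D + s)*(D + s) = (D + s)²)
G = -124 (G = -125 + (-2 + 3)² = -125 + 1² = -125 + 1 = -124)
G + (151 - 190) = -124 + (151 - 190) = -124 - 39 = -163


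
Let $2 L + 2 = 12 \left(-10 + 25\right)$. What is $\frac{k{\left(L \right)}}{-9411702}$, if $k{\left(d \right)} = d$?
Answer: $- \frac{89}{9411702} \approx -9.4563 \cdot 10^{-6}$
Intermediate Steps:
$L = 89$ ($L = -1 + \frac{12 \left(-10 + 25\right)}{2} = -1 + \frac{12 \cdot 15}{2} = -1 + \frac{1}{2} \cdot 180 = -1 + 90 = 89$)
$\frac{k{\left(L \right)}}{-9411702} = \frac{89}{-9411702} = 89 \left(- \frac{1}{9411702}\right) = - \frac{89}{9411702}$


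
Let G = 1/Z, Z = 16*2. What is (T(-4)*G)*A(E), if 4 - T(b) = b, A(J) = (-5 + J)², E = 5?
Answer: 0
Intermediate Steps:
T(b) = 4 - b
Z = 32
G = 1/32 ≈ 0.031250
(T(-4)*G)*A(E) = ((4 - 1*(-4))*(1/32))*(-5 + 5)² = ((4 + 4)*(1/32))*0² = (8*(1/32))*0 = (¼)*0 = 0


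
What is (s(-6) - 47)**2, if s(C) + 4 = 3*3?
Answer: 1764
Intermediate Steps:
s(C) = 5 (s(C) = -4 + 3*3 = -4 + 9 = 5)
(s(-6) - 47)**2 = (5 - 47)**2 = (-42)**2 = 1764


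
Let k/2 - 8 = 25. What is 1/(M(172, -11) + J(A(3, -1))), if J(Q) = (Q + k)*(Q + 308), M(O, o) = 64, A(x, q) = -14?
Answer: 1/15352 ≈ 6.5138e-5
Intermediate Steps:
k = 66 (k = 16 + 2*25 = 16 + 50 = 66)
J(Q) = (66 + Q)*(308 + Q) (J(Q) = (Q + 66)*(Q + 308) = (66 + Q)*(308 + Q))
1/(M(172, -11) + J(A(3, -1))) = 1/(64 + (20328 + (-14)² + 374*(-14))) = 1/(64 + (20328 + 196 - 5236)) = 1/(64 + 15288) = 1/15352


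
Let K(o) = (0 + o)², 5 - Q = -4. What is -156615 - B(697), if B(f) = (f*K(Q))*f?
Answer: -39507144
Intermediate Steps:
Q = 9 (Q = 5 - 1*(-4) = 5 + 4 = 9)
K(o) = o²
B(f) = 81*f² (B(f) = (f*9²)*f = (f*81)*f = (81*f)*f = 81*f²)
-156615 - B(697) = -156615 - 81*697² = -156615 - 81*485809 = -156615 - 1*39350529 = -156615 - 39350529 = -39507144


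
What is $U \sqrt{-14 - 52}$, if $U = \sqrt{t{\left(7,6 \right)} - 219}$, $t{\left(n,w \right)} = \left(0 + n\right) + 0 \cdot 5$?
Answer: $- 2 \sqrt{3498} \approx -118.29$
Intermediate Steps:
$t{\left(n,w \right)} = n$ ($t{\left(n,w \right)} = n + 0 = n$)
$U = 2 i \sqrt{53}$ ($U = \sqrt{7 - 219} = \sqrt{-212} = 2 i \sqrt{53} \approx 14.56 i$)
$U \sqrt{-14 - 52} = 2 i \sqrt{53} \sqrt{-14 - 52} = 2 i \sqrt{53} \sqrt{-66} = 2 i \sqrt{53} i \sqrt{66} = - 2 \sqrt{3498}$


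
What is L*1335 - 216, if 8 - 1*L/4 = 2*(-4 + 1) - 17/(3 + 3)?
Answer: 89674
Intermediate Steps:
L = 202/3 (L = 32 - 4*(2*(-4 + 1) - 17/(3 + 3)) = 32 - 4*(2*(-3) - 17/6) = 32 - 4*(-6 + (⅙)*(-17)) = 32 - 4*(-6 - 17/6) = 32 - 4*(-53/6) = 32 + 106/3 = 202/3 ≈ 67.333)
L*1335 - 216 = (202/3)*1335 - 216 = 89890 - 216 = 89674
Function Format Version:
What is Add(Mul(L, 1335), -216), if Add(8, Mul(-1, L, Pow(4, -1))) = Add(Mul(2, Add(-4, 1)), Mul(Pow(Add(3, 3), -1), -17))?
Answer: 89674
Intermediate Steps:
L = Rational(202, 3) (L = Add(32, Mul(-4, Add(Mul(2, Add(-4, 1)), Mul(Pow(Add(3, 3), -1), -17)))) = Add(32, Mul(-4, Add(Mul(2, -3), Mul(Pow(6, -1), -17)))) = Add(32, Mul(-4, Add(-6, Mul(Rational(1, 6), -17)))) = Add(32, Mul(-4, Add(-6, Rational(-17, 6)))) = Add(32, Mul(-4, Rational(-53, 6))) = Add(32, Rational(106, 3)) = Rational(202, 3) ≈ 67.333)
Add(Mul(L, 1335), -216) = Add(Mul(Rational(202, 3), 1335), -216) = Add(89890, -216) = 89674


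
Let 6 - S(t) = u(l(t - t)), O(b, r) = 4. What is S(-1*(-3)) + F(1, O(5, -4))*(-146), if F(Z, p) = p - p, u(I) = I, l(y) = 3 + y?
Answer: 3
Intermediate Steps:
S(t) = 3 (S(t) = 6 - (3 + (t - t)) = 6 - (3 + 0) = 6 - 1*3 = 6 - 3 = 3)
F(Z, p) = 0
S(-1*(-3)) + F(1, O(5, -4))*(-146) = 3 + 0*(-146) = 3 + 0 = 3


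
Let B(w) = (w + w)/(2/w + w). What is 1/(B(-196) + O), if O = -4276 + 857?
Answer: -19209/65637155 ≈ -0.00029265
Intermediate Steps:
B(w) = 2*w/(w + 2/w) (B(w) = (2*w)/(w + 2/w) = 2*w/(w + 2/w))
O = -3419
1/(B(-196) + O) = 1/(2*(-196)²/(2 + (-196)²) - 3419) = 1/(2*38416/(2 + 38416) - 3419) = 1/(2*38416/38418 - 3419) = 1/(2*38416*(1/38418) - 3419) = 1/(38416/19209 - 3419) = 1/(-65637155/19209) = -19209/65637155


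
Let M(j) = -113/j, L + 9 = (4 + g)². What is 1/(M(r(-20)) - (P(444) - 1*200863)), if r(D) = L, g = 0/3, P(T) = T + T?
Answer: 7/1399712 ≈ 5.0010e-6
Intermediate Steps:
P(T) = 2*T
g = 0 (g = 0*(⅓) = 0)
L = 7 (L = -9 + (4 + 0)² = -9 + 4² = -9 + 16 = 7)
r(D) = 7
1/(M(r(-20)) - (P(444) - 1*200863)) = 1/(-113/7 - (2*444 - 1*200863)) = 1/(-113*⅐ - (888 - 200863)) = 1/(-113/7 - 1*(-199975)) = 1/(-113/7 + 199975) = 1/(1399712/7) = 7/1399712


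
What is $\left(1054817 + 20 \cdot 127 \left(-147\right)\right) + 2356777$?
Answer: $3038214$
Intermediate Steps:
$\left(1054817 + 20 \cdot 127 \left(-147\right)\right) + 2356777 = \left(1054817 + 2540 \left(-147\right)\right) + 2356777 = \left(1054817 - 373380\right) + 2356777 = 681437 + 2356777 = 3038214$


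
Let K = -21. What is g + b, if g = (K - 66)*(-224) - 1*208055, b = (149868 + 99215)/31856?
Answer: -6006741269/31856 ≈ -1.8856e+5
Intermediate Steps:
b = 249083/31856 (b = 249083*(1/31856) = 249083/31856 ≈ 7.8190)
g = -188567 (g = (-21 - 66)*(-224) - 1*208055 = -87*(-224) - 208055 = 19488 - 208055 = -188567)
g + b = -188567 + 249083/31856 = -6006741269/31856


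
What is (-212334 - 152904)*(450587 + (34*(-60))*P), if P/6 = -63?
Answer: -446213821266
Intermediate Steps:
P = -378 (P = 6*(-63) = -378)
(-212334 - 152904)*(450587 + (34*(-60))*P) = (-212334 - 152904)*(450587 + (34*(-60))*(-378)) = -365238*(450587 - 2040*(-378)) = -365238*(450587 + 771120) = -365238*1221707 = -446213821266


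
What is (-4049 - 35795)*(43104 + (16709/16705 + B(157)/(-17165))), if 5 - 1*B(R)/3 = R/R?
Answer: -19698849187302292/11469653 ≈ -1.7175e+9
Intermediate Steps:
B(R) = 12 (B(R) = 15 - 3*R/R = 15 - 3*1 = 15 - 3 = 12)
(-4049 - 35795)*(43104 + (16709/16705 + B(157)/(-17165))) = (-4049 - 35795)*(43104 + (16709/16705 + 12/(-17165))) = -39844*(43104 + (16709*(1/16705) + 12*(-1/17165))) = -39844*(43104 + (16709/16705 - 12/17165)) = -39844*(43104 + 11464381/11469653) = -39844*494399387293/11469653 = -19698849187302292/11469653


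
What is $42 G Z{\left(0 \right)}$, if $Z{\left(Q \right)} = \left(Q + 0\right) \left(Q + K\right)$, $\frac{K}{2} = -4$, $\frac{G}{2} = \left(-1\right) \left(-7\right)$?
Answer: $0$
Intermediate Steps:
$G = 14$ ($G = 2 \left(\left(-1\right) \left(-7\right)\right) = 2 \cdot 7 = 14$)
$K = -8$ ($K = 2 \left(-4\right) = -8$)
$Z{\left(Q \right)} = Q \left(-8 + Q\right)$ ($Z{\left(Q \right)} = \left(Q + 0\right) \left(Q - 8\right) = Q \left(-8 + Q\right)$)
$42 G Z{\left(0 \right)} = 42 \cdot 14 \cdot 0 \left(-8 + 0\right) = 588 \cdot 0 \left(-8\right) = 588 \cdot 0 = 0$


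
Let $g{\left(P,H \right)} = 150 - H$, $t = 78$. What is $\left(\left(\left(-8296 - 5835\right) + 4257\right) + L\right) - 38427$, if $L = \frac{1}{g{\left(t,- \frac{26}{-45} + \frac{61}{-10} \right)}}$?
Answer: $- \frac{676069007}{13997} \approx -48301.0$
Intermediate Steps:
$L = \frac{90}{13997}$ ($L = \frac{1}{150 - \left(- \frac{26}{-45} + \frac{61}{-10}\right)} = \frac{1}{150 - \left(\left(-26\right) \left(- \frac{1}{45}\right) + 61 \left(- \frac{1}{10}\right)\right)} = \frac{1}{150 - \left(\frac{26}{45} - \frac{61}{10}\right)} = \frac{1}{150 - - \frac{497}{90}} = \frac{1}{150 + \frac{497}{90}} = \frac{1}{\frac{13997}{90}} = \frac{90}{13997} \approx 0.0064299$)
$\left(\left(\left(-8296 - 5835\right) + 4257\right) + L\right) - 38427 = \left(\left(\left(-8296 - 5835\right) + 4257\right) + \frac{90}{13997}\right) - 38427 = \left(\left(-14131 + 4257\right) + \frac{90}{13997}\right) - 38427 = \left(-9874 + \frac{90}{13997}\right) - 38427 = - \frac{138206288}{13997} - 38427 = - \frac{676069007}{13997}$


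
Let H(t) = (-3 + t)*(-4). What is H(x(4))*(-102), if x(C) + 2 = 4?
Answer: -408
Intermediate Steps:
x(C) = 2 (x(C) = -2 + 4 = 2)
H(t) = 12 - 4*t
H(x(4))*(-102) = (12 - 4*2)*(-102) = (12 - 8)*(-102) = 4*(-102) = -408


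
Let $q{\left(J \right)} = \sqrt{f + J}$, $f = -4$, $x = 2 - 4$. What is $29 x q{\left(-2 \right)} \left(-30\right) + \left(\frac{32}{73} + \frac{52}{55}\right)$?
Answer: $\frac{5556}{4015} + 1740 i \sqrt{6} \approx 1.3838 + 4262.1 i$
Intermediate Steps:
$x = -2$ ($x = 2 - 4 = -2$)
$q{\left(J \right)} = \sqrt{-4 + J}$
$29 x q{\left(-2 \right)} \left(-30\right) + \left(\frac{32}{73} + \frac{52}{55}\right) = 29 \left(-2\right) \sqrt{-4 - 2} \left(-30\right) + \left(\frac{32}{73} + \frac{52}{55}\right) = - 58 \sqrt{-6} \left(-30\right) + \left(32 \cdot \frac{1}{73} + 52 \cdot \frac{1}{55}\right) = - 58 i \sqrt{6} \left(-30\right) + \left(\frac{32}{73} + \frac{52}{55}\right) = - 58 \left(- 30 i \sqrt{6}\right) + \frac{5556}{4015} = 1740 i \sqrt{6} + \frac{5556}{4015} = \frac{5556}{4015} + 1740 i \sqrt{6}$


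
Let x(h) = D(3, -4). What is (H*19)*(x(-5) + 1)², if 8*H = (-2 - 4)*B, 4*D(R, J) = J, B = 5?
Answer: 0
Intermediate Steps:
D(R, J) = J/4
x(h) = -1 (x(h) = (¼)*(-4) = -1)
H = -15/4 (H = ((-2 - 4)*5)/8 = (-6*5)/8 = (⅛)*(-30) = -15/4 ≈ -3.7500)
(H*19)*(x(-5) + 1)² = (-15/4*19)*(-1 + 1)² = -285/4*0² = -285/4*0 = 0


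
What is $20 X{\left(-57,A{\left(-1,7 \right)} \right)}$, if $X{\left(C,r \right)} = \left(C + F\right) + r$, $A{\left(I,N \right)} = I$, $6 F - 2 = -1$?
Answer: $- \frac{3470}{3} \approx -1156.7$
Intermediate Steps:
$F = \frac{1}{6}$ ($F = \frac{1}{3} + \frac{1}{6} \left(-1\right) = \frac{1}{3} - \frac{1}{6} = \frac{1}{6} \approx 0.16667$)
$X{\left(C,r \right)} = \frac{1}{6} + C + r$ ($X{\left(C,r \right)} = \left(C + \frac{1}{6}\right) + r = \left(\frac{1}{6} + C\right) + r = \frac{1}{6} + C + r$)
$20 X{\left(-57,A{\left(-1,7 \right)} \right)} = 20 \left(\frac{1}{6} - 57 - 1\right) = 20 \left(- \frac{347}{6}\right) = - \frac{3470}{3}$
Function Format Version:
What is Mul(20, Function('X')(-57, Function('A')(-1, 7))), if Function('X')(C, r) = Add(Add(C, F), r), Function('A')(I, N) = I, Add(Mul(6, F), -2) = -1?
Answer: Rational(-3470, 3) ≈ -1156.7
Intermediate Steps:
F = Rational(1, 6) (F = Add(Rational(1, 3), Mul(Rational(1, 6), -1)) = Add(Rational(1, 3), Rational(-1, 6)) = Rational(1, 6) ≈ 0.16667)
Function('X')(C, r) = Add(Rational(1, 6), C, r) (Function('X')(C, r) = Add(Add(C, Rational(1, 6)), r) = Add(Add(Rational(1, 6), C), r) = Add(Rational(1, 6), C, r))
Mul(20, Function('X')(-57, Function('A')(-1, 7))) = Mul(20, Add(Rational(1, 6), -57, -1)) = Mul(20, Rational(-347, 6)) = Rational(-3470, 3)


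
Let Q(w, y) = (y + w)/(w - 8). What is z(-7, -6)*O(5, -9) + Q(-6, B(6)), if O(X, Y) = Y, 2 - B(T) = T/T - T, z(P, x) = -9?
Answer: 1133/14 ≈ 80.929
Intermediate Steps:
B(T) = 1 + T (B(T) = 2 - (T/T - T) = 2 - (1 - T) = 2 + (-1 + T) = 1 + T)
Q(w, y) = (w + y)/(-8 + w)
z(-7, -6)*O(5, -9) + Q(-6, B(6)) = -9*(-9) + (-6 + (1 + 6))/(-8 - 6) = 81 + (-6 + 7)/(-14) = 81 - 1/14*1 = 81 - 1/14 = 1133/14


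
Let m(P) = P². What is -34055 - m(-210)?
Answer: -78155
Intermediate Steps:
-34055 - m(-210) = -34055 - 1*(-210)² = -34055 - 1*44100 = -34055 - 44100 = -78155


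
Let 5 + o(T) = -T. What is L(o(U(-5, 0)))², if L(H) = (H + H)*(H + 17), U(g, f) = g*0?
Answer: 14400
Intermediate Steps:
U(g, f) = 0
o(T) = -5 - T
L(H) = 2*H*(17 + H) (L(H) = (2*H)*(17 + H) = 2*H*(17 + H))
L(o(U(-5, 0)))² = (2*(-5 - 1*0)*(17 + (-5 - 1*0)))² = (2*(-5 + 0)*(17 + (-5 + 0)))² = (2*(-5)*(17 - 5))² = (2*(-5)*12)² = (-120)² = 14400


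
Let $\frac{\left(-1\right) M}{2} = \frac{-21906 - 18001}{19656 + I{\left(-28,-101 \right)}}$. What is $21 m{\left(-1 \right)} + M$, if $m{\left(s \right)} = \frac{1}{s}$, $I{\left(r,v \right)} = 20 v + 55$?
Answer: $- \frac{291697}{17691} \approx -16.488$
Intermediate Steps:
$I{\left(r,v \right)} = 55 + 20 v$
$M = \frac{79814}{17691}$ ($M = - 2 \frac{-21906 - 18001}{19656 + \left(55 + 20 \left(-101\right)\right)} = - 2 \left(- \frac{39907}{19656 + \left(55 - 2020\right)}\right) = - 2 \left(- \frac{39907}{19656 - 1965}\right) = - 2 \left(- \frac{39907}{17691}\right) = - 2 \left(\left(-39907\right) \frac{1}{17691}\right) = \left(-2\right) \left(- \frac{39907}{17691}\right) = \frac{79814}{17691} \approx 4.5116$)
$21 m{\left(-1 \right)} + M = \frac{21}{-1} + \frac{79814}{17691} = 21 \left(-1\right) + \frac{79814}{17691} = -21 + \frac{79814}{17691} = - \frac{291697}{17691}$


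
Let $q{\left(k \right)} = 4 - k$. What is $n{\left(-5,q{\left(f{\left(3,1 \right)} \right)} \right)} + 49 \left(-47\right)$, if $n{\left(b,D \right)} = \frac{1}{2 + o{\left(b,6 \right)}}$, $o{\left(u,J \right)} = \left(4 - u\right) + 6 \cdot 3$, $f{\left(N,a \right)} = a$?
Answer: $- \frac{66786}{29} \approx -2303.0$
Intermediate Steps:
$o{\left(u,J \right)} = 22 - u$ ($o{\left(u,J \right)} = \left(4 - u\right) + 18 = 22 - u$)
$n{\left(b,D \right)} = \frac{1}{24 - b}$ ($n{\left(b,D \right)} = \frac{1}{2 - \left(-22 + b\right)} = \frac{1}{24 - b}$)
$n{\left(-5,q{\left(f{\left(3,1 \right)} \right)} \right)} + 49 \left(-47\right) = - \frac{1}{-24 - 5} + 49 \left(-47\right) = - \frac{1}{-29} - 2303 = \left(-1\right) \left(- \frac{1}{29}\right) - 2303 = \frac{1}{29} - 2303 = - \frac{66786}{29}$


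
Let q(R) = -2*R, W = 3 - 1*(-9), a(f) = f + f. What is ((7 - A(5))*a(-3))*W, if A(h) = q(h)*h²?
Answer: -18504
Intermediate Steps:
a(f) = 2*f
W = 12 (W = 3 + 9 = 12)
A(h) = -2*h³ (A(h) = (-2*h)*h² = -2*h³)
((7 - A(5))*a(-3))*W = ((7 - (-2)*5³)*(2*(-3)))*12 = ((7 - (-2)*125)*(-6))*12 = ((7 - 1*(-250))*(-6))*12 = ((7 + 250)*(-6))*12 = (257*(-6))*12 = -1542*12 = -18504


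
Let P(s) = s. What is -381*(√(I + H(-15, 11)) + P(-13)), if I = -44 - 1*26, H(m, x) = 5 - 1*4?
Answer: 4953 - 381*I*√69 ≈ 4953.0 - 3164.8*I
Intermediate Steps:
H(m, x) = 1 (H(m, x) = 5 - 4 = 1)
I = -70 (I = -44 - 26 = -70)
-381*(√(I + H(-15, 11)) + P(-13)) = -381*(√(-70 + 1) - 13) = -381*(√(-69) - 13) = -381*(I*√69 - 13) = -381*(-13 + I*√69) = 4953 - 381*I*√69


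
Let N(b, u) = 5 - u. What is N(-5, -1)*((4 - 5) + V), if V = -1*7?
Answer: -48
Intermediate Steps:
V = -7
N(-5, -1)*((4 - 5) + V) = (5 - 1*(-1))*((4 - 5) - 7) = (5 + 1)*(-1 - 7) = 6*(-8) = -48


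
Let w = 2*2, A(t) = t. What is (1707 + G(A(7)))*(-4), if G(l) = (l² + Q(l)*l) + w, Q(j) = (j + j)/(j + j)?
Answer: -7068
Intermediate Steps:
w = 4
Q(j) = 1 (Q(j) = (2*j)/((2*j)) = (2*j)*(1/(2*j)) = 1)
G(l) = 4 + l + l² (G(l) = (l² + 1*l) + 4 = (l² + l) + 4 = (l + l²) + 4 = 4 + l + l²)
(1707 + G(A(7)))*(-4) = (1707 + (4 + 7 + 7²))*(-4) = (1707 + (4 + 7 + 49))*(-4) = (1707 + 60)*(-4) = 1767*(-4) = -7068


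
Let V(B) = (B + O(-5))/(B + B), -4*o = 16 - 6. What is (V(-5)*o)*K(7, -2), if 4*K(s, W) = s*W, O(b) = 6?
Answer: -7/8 ≈ -0.87500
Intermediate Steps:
o = -5/2 (o = -(16 - 6)/4 = -1/4*10 = -5/2 ≈ -2.5000)
V(B) = (6 + B)/(2*B) (V(B) = (B + 6)/(B + B) = (6 + B)/((2*B)) = (6 + B)*(1/(2*B)) = (6 + B)/(2*B))
K(s, W) = W*s/4 (K(s, W) = (s*W)/4 = (W*s)/4 = W*s/4)
(V(-5)*o)*K(7, -2) = (((1/2)*(6 - 5)/(-5))*(-5/2))*((1/4)*(-2)*7) = (((1/2)*(-1/5)*1)*(-5/2))*(-7/2) = -1/10*(-5/2)*(-7/2) = (1/4)*(-7/2) = -7/8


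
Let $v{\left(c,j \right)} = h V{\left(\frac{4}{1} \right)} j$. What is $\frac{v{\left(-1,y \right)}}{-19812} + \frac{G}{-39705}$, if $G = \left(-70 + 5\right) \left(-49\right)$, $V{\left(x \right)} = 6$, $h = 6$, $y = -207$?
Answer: $\frac{3879674}{13110591} \approx 0.29592$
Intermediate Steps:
$G = 3185$ ($G = \left(-65\right) \left(-49\right) = 3185$)
$v{\left(c,j \right)} = 36 j$ ($v{\left(c,j \right)} = 6 \cdot 6 j = 36 j$)
$\frac{v{\left(-1,y \right)}}{-19812} + \frac{G}{-39705} = \frac{36 \left(-207\right)}{-19812} + \frac{3185}{-39705} = \left(-7452\right) \left(- \frac{1}{19812}\right) + 3185 \left(- \frac{1}{39705}\right) = \frac{621}{1651} - \frac{637}{7941} = \frac{3879674}{13110591}$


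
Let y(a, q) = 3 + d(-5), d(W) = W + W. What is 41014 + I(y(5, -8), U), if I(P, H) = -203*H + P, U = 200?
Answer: 407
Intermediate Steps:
d(W) = 2*W
y(a, q) = -7 (y(a, q) = 3 + 2*(-5) = 3 - 10 = -7)
I(P, H) = P - 203*H
41014 + I(y(5, -8), U) = 41014 + (-7 - 203*200) = 41014 + (-7 - 40600) = 41014 - 40607 = 407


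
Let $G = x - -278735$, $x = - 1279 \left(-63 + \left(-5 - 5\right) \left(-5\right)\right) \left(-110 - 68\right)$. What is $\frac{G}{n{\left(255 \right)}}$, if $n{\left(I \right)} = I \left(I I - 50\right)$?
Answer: $- \frac{2680871}{16568625} \approx -0.1618$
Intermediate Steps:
$x = -2959606$ ($x = - 1279 \left(-63 - -50\right) \left(-178\right) = - 1279 \left(-63 + 50\right) \left(-178\right) = - 1279 \left(\left(-13\right) \left(-178\right)\right) = \left(-1279\right) 2314 = -2959606$)
$n{\left(I \right)} = I \left(-50 + I^{2}\right)$ ($n{\left(I \right)} = I \left(I^{2} - 50\right) = I \left(-50 + I^{2}\right)$)
$G = -2680871$ ($G = -2959606 - -278735 = -2959606 + 278735 = -2680871$)
$\frac{G}{n{\left(255 \right)}} = - \frac{2680871}{255 \left(-50 + 255^{2}\right)} = - \frac{2680871}{255 \left(-50 + 65025\right)} = - \frac{2680871}{255 \cdot 64975} = - \frac{2680871}{16568625}$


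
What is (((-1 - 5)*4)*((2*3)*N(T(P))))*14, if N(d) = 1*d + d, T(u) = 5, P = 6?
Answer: -20160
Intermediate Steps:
N(d) = 2*d (N(d) = d + d = 2*d)
(((-1 - 5)*4)*((2*3)*N(T(P))))*14 = (((-1 - 5)*4)*((2*3)*(2*5)))*14 = ((-6*4)*(6*10))*14 = -24*60*14 = -1440*14 = -20160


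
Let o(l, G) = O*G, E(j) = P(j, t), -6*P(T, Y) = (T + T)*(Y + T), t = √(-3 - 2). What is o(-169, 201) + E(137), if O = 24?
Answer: -4297/3 - 137*I*√5/3 ≈ -1432.3 - 102.11*I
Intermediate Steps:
t = I*√5 (t = √(-5) = I*√5 ≈ 2.2361*I)
P(T, Y) = -T*(T + Y)/3 (P(T, Y) = -(T + T)*(Y + T)/6 = -2*T*(T + Y)/6 = -T*(T + Y)/3)
E(j) = -j*(j + I*√5)/3
o(l, G) = 24*G
o(-169, 201) + E(137) = 24*201 - ⅓*137*(137 + I*√5) = 4824 + (-18769/3 - 137*I*√5/3) = -4297/3 - 137*I*√5/3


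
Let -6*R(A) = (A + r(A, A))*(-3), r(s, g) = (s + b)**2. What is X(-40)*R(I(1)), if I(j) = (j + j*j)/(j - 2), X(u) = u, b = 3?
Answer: 20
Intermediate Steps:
r(s, g) = (3 + s)**2 (r(s, g) = (s + 3)**2 = (3 + s)**2)
I(j) = (j + j**2)/(-2 + j)
R(A) = A/2 + (3 + A)**2/2 (R(A) = -(A + (3 + A)**2)*(-3)/6 = -(-3*A - 3*(3 + A)**2)/6 = A/2 + (3 + A)**2/2)
X(-40)*R(I(1)) = -40*((1*(1 + 1)/(-2 + 1))/2 + (3 + 1*(1 + 1)/(-2 + 1))**2/2) = -40*((1*2/(-1))/2 + (3 + 1*2/(-1))**2/2) = -40*((1*(-1)*2)/2 + (3 + 1*(-1)*2)**2/2) = -40*((1/2)*(-2) + (3 - 2)**2/2) = -40*(-1 + (1/2)*1**2) = -40*(-1 + (1/2)*1) = -40*(-1 + 1/2) = -40*(-1/2) = 20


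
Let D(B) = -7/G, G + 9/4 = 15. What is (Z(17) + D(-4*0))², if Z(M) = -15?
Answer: 628849/2601 ≈ 241.77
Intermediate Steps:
G = 51/4 (G = -9/4 + 15 = 51/4 ≈ 12.750)
D(B) = -28/51 (D(B) = -7/51/4 = -7*4/51 = -28/51)
(Z(17) + D(-4*0))² = (-15 - 28/51)² = (-793/51)² = 628849/2601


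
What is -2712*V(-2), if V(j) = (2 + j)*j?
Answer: 0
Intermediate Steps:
V(j) = j*(2 + j)
-2712*V(-2) = -(-5424)*(2 - 2) = -(-5424)*0 = -2712*0 = 0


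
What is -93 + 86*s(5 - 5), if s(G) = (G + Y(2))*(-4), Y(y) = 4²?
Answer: -5597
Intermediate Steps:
Y(y) = 16
s(G) = -64 - 4*G (s(G) = (G + 16)*(-4) = (16 + G)*(-4) = -64 - 4*G)
-93 + 86*s(5 - 5) = -93 + 86*(-64 - 4*(5 - 5)) = -93 + 86*(-64 - 4*0) = -93 + 86*(-64 + 0) = -93 + 86*(-64) = -93 - 5504 = -5597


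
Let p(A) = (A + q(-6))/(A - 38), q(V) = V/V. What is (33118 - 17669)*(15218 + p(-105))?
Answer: 2586255294/11 ≈ 2.3511e+8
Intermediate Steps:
q(V) = 1
p(A) = (1 + A)/(-38 + A) (p(A) = (A + 1)/(A - 38) = (1 + A)/(-38 + A))
(33118 - 17669)*(15218 + p(-105)) = (33118 - 17669)*(15218 + (1 - 105)/(-38 - 105)) = 15449*(15218 - 104/(-143)) = 15449*(15218 - 1/143*(-104)) = 15449*(15218 + 8/11) = 15449*(167406/11) = 2586255294/11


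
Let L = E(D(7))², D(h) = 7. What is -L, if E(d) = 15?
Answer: -225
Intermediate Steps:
L = 225 (L = 15² = 225)
-L = -1*225 = -225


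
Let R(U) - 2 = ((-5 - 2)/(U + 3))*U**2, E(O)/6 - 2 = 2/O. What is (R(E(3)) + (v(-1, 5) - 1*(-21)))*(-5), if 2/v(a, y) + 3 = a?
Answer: 13645/38 ≈ 359.08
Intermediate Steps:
v(a, y) = 2/(-3 + a)
E(O) = 12 + 12/O (E(O) = 12 + 6*(2/O) = 12 + 12/O)
R(U) = 2 - 7*U**2/(3 + U) (R(U) = 2 + ((-5 - 2)/(U + 3))*U**2 = 2 + (-7/(3 + U))*U**2 = 2 - 7*U**2/(3 + U))
(R(E(3)) + (v(-1, 5) - 1*(-21)))*(-5) = ((6 - 7*(12 + 12/3)**2 + 2*(12 + 12/3))/(3 + (12 + 12/3)) + (2/(-3 - 1) - 1*(-21)))*(-5) = ((6 - 7*(12 + 12*(1/3))**2 + 2*(12 + 12*(1/3)))/(3 + (12 + 12*(1/3))) + (2/(-4) + 21))*(-5) = ((6 - 7*(12 + 4)**2 + 2*(12 + 4))/(3 + (12 + 4)) + (2*(-1/4) + 21))*(-5) = ((6 - 7*16**2 + 2*16)/(3 + 16) + (-1/2 + 21))*(-5) = ((6 - 7*256 + 32)/19 + 41/2)*(-5) = ((6 - 1792 + 32)/19 + 41/2)*(-5) = ((1/19)*(-1754) + 41/2)*(-5) = (-1754/19 + 41/2)*(-5) = -2729/38*(-5) = 13645/38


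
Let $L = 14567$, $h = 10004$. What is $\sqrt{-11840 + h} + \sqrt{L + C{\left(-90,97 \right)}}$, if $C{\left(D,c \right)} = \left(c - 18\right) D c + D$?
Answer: $i \left(\sqrt{675193} + 6 \sqrt{51}\right) \approx 864.55 i$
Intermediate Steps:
$C{\left(D,c \right)} = D + D c \left(-18 + c\right)$ ($C{\left(D,c \right)} = \left(-18 + c\right) D c + D = D \left(-18 + c\right) c + D = D c \left(-18 + c\right) + D = D + D c \left(-18 + c\right)$)
$\sqrt{-11840 + h} + \sqrt{L + C{\left(-90,97 \right)}} = \sqrt{-11840 + 10004} + \sqrt{14567 - 90 \left(1 + 97^{2} - 1746\right)} = \sqrt{-1836} + \sqrt{14567 - 90 \left(1 + 9409 - 1746\right)} = 6 i \sqrt{51} + \sqrt{14567 - 689760} = 6 i \sqrt{51} + \sqrt{-675193} = 6 i \sqrt{51} + i \sqrt{675193} = i \sqrt{675193} + 6 i \sqrt{51}$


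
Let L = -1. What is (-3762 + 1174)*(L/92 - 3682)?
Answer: 219168015/23 ≈ 9.5290e+6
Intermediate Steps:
(-3762 + 1174)*(L/92 - 3682) = (-3762 + 1174)*(-1/92 - 3682) = -2588*(-1*1/92 - 3682) = -2588*(-1/92 - 3682) = -2588*(-338745/92) = 219168015/23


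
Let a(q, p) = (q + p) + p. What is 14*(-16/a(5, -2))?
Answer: -224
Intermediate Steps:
a(q, p) = q + 2*p (a(q, p) = (p + q) + p = q + 2*p)
14*(-16/a(5, -2)) = 14*(-16/(5 + 2*(-2))) = 14*(-16/(5 - 4)) = 14*(-16/1) = 14*(-16*1) = 14*(-16) = -224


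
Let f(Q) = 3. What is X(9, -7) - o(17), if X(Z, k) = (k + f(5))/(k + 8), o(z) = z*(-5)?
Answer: 81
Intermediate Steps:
o(z) = -5*z
X(Z, k) = (3 + k)/(8 + k) (X(Z, k) = (k + 3)/(k + 8) = (3 + k)/(8 + k))
X(9, -7) - o(17) = (3 - 7)/(8 - 7) - (-5)*17 = -4/1 - 1*(-85) = 1*(-4) + 85 = -4 + 85 = 81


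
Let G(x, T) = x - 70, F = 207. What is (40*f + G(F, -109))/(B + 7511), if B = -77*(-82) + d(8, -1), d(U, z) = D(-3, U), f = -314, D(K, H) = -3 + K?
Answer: -12423/13819 ≈ -0.89898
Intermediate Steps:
d(U, z) = -6 (d(U, z) = -3 - 3 = -6)
B = 6308 (B = -77*(-82) - 6 = 6314 - 6 = 6308)
G(x, T) = -70 + x
(40*f + G(F, -109))/(B + 7511) = (40*(-314) + (-70 + 207))/(6308 + 7511) = (-12560 + 137)/13819 = -12423*1/13819 = -12423/13819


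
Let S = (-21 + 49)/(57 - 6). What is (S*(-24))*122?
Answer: -27328/17 ≈ -1607.5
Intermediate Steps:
S = 28/51 ≈ 0.54902
(S*(-24))*122 = ((28/51)*(-24))*122 = -224/17*122 = -27328/17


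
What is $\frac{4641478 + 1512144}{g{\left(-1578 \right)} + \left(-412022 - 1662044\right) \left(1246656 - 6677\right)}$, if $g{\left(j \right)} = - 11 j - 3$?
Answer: $- \frac{6153622}{2571798267259} \approx -2.3927 \cdot 10^{-6}$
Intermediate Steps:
$g{\left(j \right)} = -3 - 11 j$
$\frac{4641478 + 1512144}{g{\left(-1578 \right)} + \left(-412022 - 1662044\right) \left(1246656 - 6677\right)} = \frac{4641478 + 1512144}{\left(-3 - -17358\right) + \left(-412022 - 1662044\right) \left(1246656 - 6677\right)} = \frac{6153622}{\left(-3 + 17358\right) - 2571798284614} = \frac{6153622}{17355 - 2571798284614} = \frac{6153622}{-2571798267259} = 6153622 \left(- \frac{1}{2571798267259}\right) = - \frac{6153622}{2571798267259}$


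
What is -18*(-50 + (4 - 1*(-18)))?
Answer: 504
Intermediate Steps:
-18*(-50 + (4 - 1*(-18))) = -18*(-50 + (4 + 18)) = -18*(-50 + 22) = -18*(-28) = 504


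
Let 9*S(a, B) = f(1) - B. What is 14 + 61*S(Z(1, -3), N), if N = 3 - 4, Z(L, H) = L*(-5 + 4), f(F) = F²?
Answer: 248/9 ≈ 27.556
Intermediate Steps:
Z(L, H) = -L (Z(L, H) = L*(-1) = -L)
N = -1
S(a, B) = ⅑ - B/9 (S(a, B) = (1² - B)/9 = (1 - B)/9 = ⅑ - B/9)
14 + 61*S(Z(1, -3), N) = 14 + 61*(⅑ - ⅑*(-1)) = 14 + 61*(⅑ + ⅑) = 14 + 61*(2/9) = 14 + 122/9 = 248/9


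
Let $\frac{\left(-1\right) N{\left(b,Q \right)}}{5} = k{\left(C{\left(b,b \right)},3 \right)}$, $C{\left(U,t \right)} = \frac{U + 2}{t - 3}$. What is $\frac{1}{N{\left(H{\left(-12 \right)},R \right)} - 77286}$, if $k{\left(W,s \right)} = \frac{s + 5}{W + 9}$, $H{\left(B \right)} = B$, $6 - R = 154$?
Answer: $- \frac{29}{2241414} \approx -1.2938 \cdot 10^{-5}$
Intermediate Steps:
$R = -148$ ($R = 6 - 154 = -148$)
$C{\left(U,t \right)} = \frac{2 + U}{-3 + t}$
$k{\left(W,s \right)} = \frac{5 + s}{9 + W}$
$N{\left(b,Q \right)} = - \frac{40}{9 + \frac{2 + b}{-3 + b}}$ ($N{\left(b,Q \right)} = - 5 \frac{5 + 3}{9 + \frac{2 + b}{-3 + b}} = - 5 \frac{1}{9 + \frac{2 + b}{-3 + b}} 8 = - 5 \frac{8}{9 + \frac{2 + b}{-3 + b}} = - \frac{40}{9 + \frac{2 + b}{-3 + b}}$)
$\frac{1}{N{\left(H{\left(-12 \right)},R \right)} - 77286} = \frac{1}{\frac{8 \left(3 - -12\right)}{-5 + 2 \left(-12\right)} - 77286} = \frac{1}{\frac{8 \left(3 + 12\right)}{-5 - 24} - 77286} = \frac{1}{8 \frac{1}{-29} \cdot 15 - 77286} = \frac{1}{8 \left(- \frac{1}{29}\right) 15 - 77286} = \frac{1}{- \frac{120}{29} - 77286} = \frac{1}{- \frac{2241414}{29}} = - \frac{29}{2241414}$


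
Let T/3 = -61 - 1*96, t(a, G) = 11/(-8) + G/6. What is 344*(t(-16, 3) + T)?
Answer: -162325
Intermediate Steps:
t(a, G) = -11/8 + G/6 (t(a, G) = 11*(-1/8) + G*(1/6) = -11/8 + G/6)
T = -471 (T = 3*(-61 - 1*96) = 3*(-61 - 96) = 3*(-157) = -471)
344*(t(-16, 3) + T) = 344*((-11/8 + (1/6)*3) - 471) = 344*((-11/8 + 1/2) - 471) = 344*(-7/8 - 471) = 344*(-3775/8) = -162325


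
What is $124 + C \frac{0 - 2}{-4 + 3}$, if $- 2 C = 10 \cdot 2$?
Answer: $104$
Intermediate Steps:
$C = -10$ ($C = - \frac{10 \cdot 2}{2} = \left(- \frac{1}{2}\right) 20 = -10$)
$124 + C \frac{0 - 2}{-4 + 3} = 124 - 10 \frac{0 - 2}{-4 + 3} = 124 - 10 \frac{1}{-1} \left(-2\right) = 124 - 10 \left(\left(-1\right) \left(-2\right)\right) = 124 - 20 = 104$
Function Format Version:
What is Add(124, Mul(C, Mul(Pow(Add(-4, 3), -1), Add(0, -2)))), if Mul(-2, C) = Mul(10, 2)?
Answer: 104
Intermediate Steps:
C = -10 (C = Mul(Rational(-1, 2), Mul(10, 2)) = Mul(Rational(-1, 2), 20) = -10)
Add(124, Mul(C, Mul(Pow(Add(-4, 3), -1), Add(0, -2)))) = Add(124, Mul(-10, Mul(Pow(Add(-4, 3), -1), Add(0, -2)))) = Add(124, Mul(-10, Mul(Pow(-1, -1), -2))) = Add(124, Mul(-10, Mul(-1, -2))) = Add(124, Mul(-10, 2)) = Add(124, -20) = 104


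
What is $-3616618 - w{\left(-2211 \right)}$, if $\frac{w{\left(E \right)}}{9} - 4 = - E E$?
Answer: $40380035$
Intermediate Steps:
$w{\left(E \right)} = 36 - 9 E^{2}$ ($w{\left(E \right)} = 36 + 9 - E E = 36 + 9 \left(- E^{2}\right) = 36 - 9 E^{2}$)
$-3616618 - w{\left(-2211 \right)} = -3616618 - \left(36 - 9 \left(-2211\right)^{2}\right) = -3616618 - \left(36 - 43996689\right) = -3616618 - -43996653 = -3616618 + 43996653 = 40380035$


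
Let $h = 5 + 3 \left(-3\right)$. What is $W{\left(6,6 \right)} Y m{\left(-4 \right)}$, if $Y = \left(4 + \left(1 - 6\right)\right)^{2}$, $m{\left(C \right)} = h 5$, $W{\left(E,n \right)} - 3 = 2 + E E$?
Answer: $-820$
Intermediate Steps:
$h = -4$ ($h = 5 - 9 = -4$)
$W{\left(E,n \right)} = 5 + E^{2}$ ($W{\left(E,n \right)} = 3 + \left(2 + E E\right) = 3 + \left(2 + E^{2}\right) = 5 + E^{2}$)
$m{\left(C \right)} = -20$ ($m{\left(C \right)} = \left(-4\right) 5 = -20$)
$Y = 1$ ($Y = \left(4 + \left(1 - 6\right)\right)^{2} = \left(4 - 5\right)^{2} = \left(-1\right)^{2} = 1$)
$W{\left(6,6 \right)} Y m{\left(-4 \right)} = \left(5 + 6^{2}\right) 1 \left(-20\right) = \left(5 + 36\right) 1 \left(-20\right) = 41 \cdot 1 \left(-20\right) = 41 \left(-20\right) = -820$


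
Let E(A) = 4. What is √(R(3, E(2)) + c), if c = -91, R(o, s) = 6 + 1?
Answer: 2*I*√21 ≈ 9.1651*I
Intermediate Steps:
R(o, s) = 7
√(R(3, E(2)) + c) = √(7 - 91) = √(-84) = 2*I*√21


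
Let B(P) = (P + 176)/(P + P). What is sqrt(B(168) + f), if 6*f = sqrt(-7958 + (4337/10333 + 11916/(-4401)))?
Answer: sqrt(5123253124212846 + 165059342*I*sqrt(203235396491062965))/70739718 ≈ 2.8222 + 2.6345*I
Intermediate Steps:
B(P) = (176 + P)/(2*P) (B(P) = (176 + P)/((2*P)) = (176 + P)*(1/(2*P)) = (176 + P)/(2*P))
f = I*sqrt(203235396491062965)/30317022 (f = sqrt(-7958 + (4337/10333 + 11916/(-4401)))/6 = sqrt(-7958 + (4337*(1/10333) + 11916*(-1/4401)))/6 = sqrt(-7958 + (4337/10333 - 1324/489))/6 = sqrt(-7958 - 11560099/5052837)/6 = sqrt(-40222036945/5052837)/6 = (I*sqrt(203235396491062965)/5052837)/6 = I*sqrt(203235396491062965)/30317022 ≈ 14.87*I)
sqrt(B(168) + f) = sqrt((1/2)*(176 + 168)/168 + I*sqrt(203235396491062965)/30317022) = sqrt((1/2)*(1/168)*344 + I*sqrt(203235396491062965)/30317022) = sqrt(43/42 + I*sqrt(203235396491062965)/30317022)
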